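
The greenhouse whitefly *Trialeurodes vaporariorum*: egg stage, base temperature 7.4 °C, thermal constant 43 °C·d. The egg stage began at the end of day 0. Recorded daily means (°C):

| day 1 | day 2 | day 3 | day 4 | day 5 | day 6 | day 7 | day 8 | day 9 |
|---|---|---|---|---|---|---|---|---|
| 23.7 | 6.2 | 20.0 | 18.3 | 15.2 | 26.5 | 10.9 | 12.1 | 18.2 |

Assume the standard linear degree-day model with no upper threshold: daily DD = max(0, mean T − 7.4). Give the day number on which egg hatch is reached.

day 5

Daily DD above 7.4 °C: 16.3, 0.0, 12.6, 10.9, 7.8, 19.1, 3.5, 4.7, 10.8.
Cumulative: 16.3, 16.3, 28.9, 39.8, 47.6, 66.7, 70.2, 74.9, 85.7.
The total first reaches 43 DD on day 5.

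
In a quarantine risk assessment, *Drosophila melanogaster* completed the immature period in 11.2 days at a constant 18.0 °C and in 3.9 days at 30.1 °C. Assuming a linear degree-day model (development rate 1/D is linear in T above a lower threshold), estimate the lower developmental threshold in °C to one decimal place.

Equal thermal constants: D₁(T₁ − T_b) = D₂(T₂ − T_b).
11.2·(18.0 − T_b) = 3.9·(30.1 − T_b)
T_b = (11.2·18.0 − 3.9·30.1) / (11.2 − 3.9) = 84.21 / 7.3 = 11.536 °C ≈ 11.5 °C.

11.5 °C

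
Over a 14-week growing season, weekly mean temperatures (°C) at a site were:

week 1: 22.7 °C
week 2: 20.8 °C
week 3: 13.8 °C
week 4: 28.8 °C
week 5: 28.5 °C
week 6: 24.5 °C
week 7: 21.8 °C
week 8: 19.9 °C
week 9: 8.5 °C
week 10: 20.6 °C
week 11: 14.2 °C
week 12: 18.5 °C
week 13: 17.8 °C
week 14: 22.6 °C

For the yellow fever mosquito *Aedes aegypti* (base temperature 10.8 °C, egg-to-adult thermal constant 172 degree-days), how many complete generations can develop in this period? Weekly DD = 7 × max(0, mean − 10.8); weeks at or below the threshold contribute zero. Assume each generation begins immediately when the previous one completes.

5 generations

Weekly DD (7 × max(0, T̄ − 10.8)): 83.3, 70.0, 21.0, 126.0, 123.9, 95.9, 77.0, 63.7, 0.0, 68.6, 23.8, 53.9, 49.0, 82.6.
Season total = 938.7 DD.
Complete generations = ⌊938.7 / 172⌋ = 5.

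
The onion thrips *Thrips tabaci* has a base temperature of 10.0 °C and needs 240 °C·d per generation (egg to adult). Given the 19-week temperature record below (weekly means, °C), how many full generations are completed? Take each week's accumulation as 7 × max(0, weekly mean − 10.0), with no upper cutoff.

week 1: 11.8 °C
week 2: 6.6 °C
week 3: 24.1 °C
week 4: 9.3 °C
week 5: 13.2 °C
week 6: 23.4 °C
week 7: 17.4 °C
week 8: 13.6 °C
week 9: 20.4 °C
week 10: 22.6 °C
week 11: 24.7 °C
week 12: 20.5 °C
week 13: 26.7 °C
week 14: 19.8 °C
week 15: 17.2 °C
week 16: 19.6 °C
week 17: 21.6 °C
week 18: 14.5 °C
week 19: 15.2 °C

4 generations

Weekly DD (7 × max(0, T̄ − 10.0)): 12.6, 0.0, 98.7, 0.0, 22.4, 93.8, 51.8, 25.2, 72.8, 88.2, 102.9, 73.5, 116.9, 68.6, 50.4, 67.2, 81.2, 31.5, 36.4.
Season total = 1094.1 DD.
Complete generations = ⌊1094.1 / 240⌋ = 4.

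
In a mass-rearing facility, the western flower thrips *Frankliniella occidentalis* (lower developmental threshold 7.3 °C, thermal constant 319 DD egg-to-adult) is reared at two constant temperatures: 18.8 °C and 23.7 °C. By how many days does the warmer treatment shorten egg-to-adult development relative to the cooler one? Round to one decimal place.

8.3 days

At 18.8 °C: 319 / (18.8 − 7.3) = 319 / 11.5 = 27.739 d.
At 23.7 °C: 319 / (23.7 − 7.3) = 319 / 16.4 = 19.451 d.
Difference = |27.739 − 19.451| = 8.288 ≈ 8.3 days.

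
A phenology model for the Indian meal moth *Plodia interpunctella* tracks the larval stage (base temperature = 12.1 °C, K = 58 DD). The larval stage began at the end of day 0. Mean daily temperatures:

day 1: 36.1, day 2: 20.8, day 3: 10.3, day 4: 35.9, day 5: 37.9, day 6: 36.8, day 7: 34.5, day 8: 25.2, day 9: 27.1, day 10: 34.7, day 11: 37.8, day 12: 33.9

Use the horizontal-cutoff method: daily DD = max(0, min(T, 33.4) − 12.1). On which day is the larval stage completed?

day 5

Daily DD above 12.1 °C (capped at 21.3): 21.3, 8.7, 0.0, 21.3, 21.3, 21.3, 21.3, 13.1, 15.0, 21.3, 21.3, 21.3.
Cumulative: 21.3, 30.0, 30.0, 51.3, 72.6, 93.9, 115.2, 128.3, 143.3, 164.6, 185.9, 207.2.
The total first reaches 58 DD on day 5.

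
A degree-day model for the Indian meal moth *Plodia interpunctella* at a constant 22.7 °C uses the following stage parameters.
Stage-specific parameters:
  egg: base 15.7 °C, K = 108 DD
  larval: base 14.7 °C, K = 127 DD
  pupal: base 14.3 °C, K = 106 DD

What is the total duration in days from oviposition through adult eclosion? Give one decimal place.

egg: 108 / (22.7 − 15.7) = 108 / 7.0 = 15.429 d.
larval: 127 / (22.7 − 14.7) = 127 / 8.0 = 15.875 d.
pupal: 106 / (22.7 − 14.3) = 106 / 8.4 = 12.619 d.
Sum = 43.923 ≈ 43.9 days.

43.9 days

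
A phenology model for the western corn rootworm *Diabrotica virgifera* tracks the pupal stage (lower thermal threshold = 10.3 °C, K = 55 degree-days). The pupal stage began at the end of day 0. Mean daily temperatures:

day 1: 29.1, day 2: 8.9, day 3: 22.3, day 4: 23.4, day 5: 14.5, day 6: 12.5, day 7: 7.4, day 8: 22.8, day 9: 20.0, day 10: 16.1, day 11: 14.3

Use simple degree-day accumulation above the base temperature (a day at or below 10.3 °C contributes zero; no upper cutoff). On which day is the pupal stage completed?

Daily DD above 10.3 °C: 18.8, 0.0, 12.0, 13.1, 4.2, 2.2, 0.0, 12.5, 9.7, 5.8, 4.0.
Cumulative: 18.8, 18.8, 30.8, 43.9, 48.1, 50.3, 50.3, 62.8, 72.5, 78.3, 82.3.
The total first reaches 55 DD on day 8.

day 8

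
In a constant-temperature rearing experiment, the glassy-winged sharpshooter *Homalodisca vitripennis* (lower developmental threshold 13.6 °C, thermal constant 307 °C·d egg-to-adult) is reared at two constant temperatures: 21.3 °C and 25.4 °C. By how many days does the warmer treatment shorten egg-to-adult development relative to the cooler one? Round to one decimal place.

13.9 days

At 21.3 °C: 307 / (21.3 − 13.6) = 307 / 7.7 = 39.870 d.
At 25.4 °C: 307 / (25.4 − 13.6) = 307 / 11.8 = 26.017 d.
Difference = |39.870 − 26.017| = 13.853 ≈ 13.9 days.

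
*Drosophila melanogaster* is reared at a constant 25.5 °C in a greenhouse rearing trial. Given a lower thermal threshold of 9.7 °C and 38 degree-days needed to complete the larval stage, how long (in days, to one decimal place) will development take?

Daily accumulation = 25.5 − 9.7 = 15.8 DD/day.
Duration = 38 / 15.8 = 2.405 ≈ 2.4 days.

2.4 days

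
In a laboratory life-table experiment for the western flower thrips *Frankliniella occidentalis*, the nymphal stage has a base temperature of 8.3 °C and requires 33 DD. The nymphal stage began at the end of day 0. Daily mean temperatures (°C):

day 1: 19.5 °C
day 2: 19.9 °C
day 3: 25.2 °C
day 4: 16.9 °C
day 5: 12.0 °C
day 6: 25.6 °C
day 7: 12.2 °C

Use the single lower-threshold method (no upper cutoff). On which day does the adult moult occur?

Daily DD above 8.3 °C: 11.2, 11.6, 16.9, 8.6, 3.7, 17.3, 3.9.
Cumulative: 11.2, 22.8, 39.7, 48.3, 52.0, 69.3, 73.2.
The total first reaches 33 DD on day 3.

day 3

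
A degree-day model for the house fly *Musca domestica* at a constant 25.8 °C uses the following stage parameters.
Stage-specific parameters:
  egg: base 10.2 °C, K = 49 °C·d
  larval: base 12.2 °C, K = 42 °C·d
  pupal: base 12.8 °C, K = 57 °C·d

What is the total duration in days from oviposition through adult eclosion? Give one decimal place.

egg: 49 / (25.8 − 10.2) = 49 / 15.6 = 3.141 d.
larval: 42 / (25.8 − 12.2) = 42 / 13.6 = 3.088 d.
pupal: 57 / (25.8 − 12.8) = 57 / 13.0 = 4.385 d.
Sum = 10.614 ≈ 10.6 days.

10.6 days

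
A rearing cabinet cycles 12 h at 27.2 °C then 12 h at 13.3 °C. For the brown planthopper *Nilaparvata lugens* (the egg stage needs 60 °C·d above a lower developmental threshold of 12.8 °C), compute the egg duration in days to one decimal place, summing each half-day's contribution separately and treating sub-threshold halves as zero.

8.1 days

Day half: max(0, 27.2 − 12.8) × 0.5 = 14.4 × 0.5 = 7.20 DD.
Night half: max(0, 13.3 − 12.8) × 0.5 = 0.5 × 0.5 = 0.25 DD.
Per 24 h: 7.45 DD/day.
Duration = 60 / 7.45 = 8.054 ≈ 8.1 days.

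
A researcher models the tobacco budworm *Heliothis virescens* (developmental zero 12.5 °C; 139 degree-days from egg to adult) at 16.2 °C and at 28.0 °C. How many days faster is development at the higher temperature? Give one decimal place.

28.6 days

At 16.2 °C: 139 / (16.2 − 12.5) = 139 / 3.7 = 37.568 d.
At 28.0 °C: 139 / (28.0 − 12.5) = 139 / 15.5 = 8.968 d.
Difference = |37.568 − 8.968| = 28.600 ≈ 28.6 days.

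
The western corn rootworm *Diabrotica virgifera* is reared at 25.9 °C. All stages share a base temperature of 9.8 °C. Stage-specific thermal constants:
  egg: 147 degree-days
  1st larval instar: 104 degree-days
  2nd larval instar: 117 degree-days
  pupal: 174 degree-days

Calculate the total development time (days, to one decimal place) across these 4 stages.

33.7 days

Daily accumulation at 25.9 °C = 25.9 − 9.8 = 16.1 DD/day.
Total K = 147 + 104 + 117 + 174 = 542 DD.
Total duration = 542 / 16.1 = 33.665 ≈ 33.7 days.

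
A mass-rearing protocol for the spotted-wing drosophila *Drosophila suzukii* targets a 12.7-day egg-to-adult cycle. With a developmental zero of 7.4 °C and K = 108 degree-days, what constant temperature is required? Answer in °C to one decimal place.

15.9 °C

Required daily accumulation = 108 / 12.7 = 8.504 DD/day.
T = T_base + 8.504 = 7.4 + 8.504 = 15.904 ≈ 15.9 °C.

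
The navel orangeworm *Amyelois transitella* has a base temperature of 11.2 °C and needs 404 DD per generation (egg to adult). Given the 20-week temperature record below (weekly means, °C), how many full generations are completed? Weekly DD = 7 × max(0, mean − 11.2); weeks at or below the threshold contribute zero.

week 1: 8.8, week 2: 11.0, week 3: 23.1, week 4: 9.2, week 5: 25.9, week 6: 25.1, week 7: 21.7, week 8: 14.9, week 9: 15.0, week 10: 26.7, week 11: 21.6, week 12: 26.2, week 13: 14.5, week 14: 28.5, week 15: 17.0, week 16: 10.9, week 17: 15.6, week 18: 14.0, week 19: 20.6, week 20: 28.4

2 generations

Weekly DD (7 × max(0, T̄ − 11.2)): 0.0, 0.0, 83.3, 0.0, 102.9, 97.3, 73.5, 25.9, 26.6, 108.5, 72.8, 105.0, 23.1, 121.1, 40.6, 0.0, 30.8, 19.6, 65.8, 120.4.
Season total = 1117.2 DD.
Complete generations = ⌊1117.2 / 404⌋ = 2.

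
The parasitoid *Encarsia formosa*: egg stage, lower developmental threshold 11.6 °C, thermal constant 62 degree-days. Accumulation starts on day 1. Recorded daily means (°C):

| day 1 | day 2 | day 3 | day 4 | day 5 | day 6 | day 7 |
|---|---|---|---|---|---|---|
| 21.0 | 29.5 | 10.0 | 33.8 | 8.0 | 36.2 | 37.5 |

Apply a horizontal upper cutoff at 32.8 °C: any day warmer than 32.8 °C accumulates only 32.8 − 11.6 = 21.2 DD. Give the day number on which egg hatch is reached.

Daily DD above 11.6 °C (capped at 21.2): 9.4, 17.9, 0.0, 21.2, 0.0, 21.2, 21.2.
Cumulative: 9.4, 27.3, 27.3, 48.5, 48.5, 69.7, 90.9.
The total first reaches 62 DD on day 6.

day 6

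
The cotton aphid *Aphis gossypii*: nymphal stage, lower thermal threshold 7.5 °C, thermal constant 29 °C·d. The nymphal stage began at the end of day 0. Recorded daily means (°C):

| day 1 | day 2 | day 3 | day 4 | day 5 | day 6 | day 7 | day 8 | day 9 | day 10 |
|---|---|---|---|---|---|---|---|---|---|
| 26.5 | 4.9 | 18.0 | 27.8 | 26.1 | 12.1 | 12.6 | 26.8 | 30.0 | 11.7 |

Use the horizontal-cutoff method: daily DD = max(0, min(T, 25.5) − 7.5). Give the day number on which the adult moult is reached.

Daily DD above 7.5 °C (capped at 18.0): 18.0, 0.0, 10.5, 18.0, 18.0, 4.6, 5.1, 18.0, 18.0, 4.2.
Cumulative: 18.0, 18.0, 28.5, 46.5, 64.5, 69.1, 74.2, 92.2, 110.2, 114.4.
The total first reaches 29 DD on day 4.

day 4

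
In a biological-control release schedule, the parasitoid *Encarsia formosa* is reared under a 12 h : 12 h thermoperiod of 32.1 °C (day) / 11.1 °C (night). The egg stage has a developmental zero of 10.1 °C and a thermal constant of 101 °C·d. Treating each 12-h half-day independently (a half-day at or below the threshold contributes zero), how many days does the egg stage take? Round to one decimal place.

Day half: max(0, 32.1 − 10.1) × 0.5 = 22.0 × 0.5 = 11.00 DD.
Night half: max(0, 11.1 − 10.1) × 0.5 = 1.0 × 0.5 = 0.50 DD.
Per 24 h: 11.50 DD/day.
Duration = 101 / 11.50 = 8.783 ≈ 8.8 days.

8.8 days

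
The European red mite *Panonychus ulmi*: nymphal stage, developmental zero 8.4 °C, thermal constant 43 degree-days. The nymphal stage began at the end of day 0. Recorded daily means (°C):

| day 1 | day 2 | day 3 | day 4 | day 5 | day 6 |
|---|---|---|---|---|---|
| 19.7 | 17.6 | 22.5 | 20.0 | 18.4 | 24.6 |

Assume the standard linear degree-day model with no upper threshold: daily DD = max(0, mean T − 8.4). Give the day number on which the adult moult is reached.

Daily DD above 8.4 °C: 11.3, 9.2, 14.1, 11.6, 10.0, 16.2.
Cumulative: 11.3, 20.5, 34.6, 46.2, 56.2, 72.4.
The total first reaches 43 DD on day 4.

day 4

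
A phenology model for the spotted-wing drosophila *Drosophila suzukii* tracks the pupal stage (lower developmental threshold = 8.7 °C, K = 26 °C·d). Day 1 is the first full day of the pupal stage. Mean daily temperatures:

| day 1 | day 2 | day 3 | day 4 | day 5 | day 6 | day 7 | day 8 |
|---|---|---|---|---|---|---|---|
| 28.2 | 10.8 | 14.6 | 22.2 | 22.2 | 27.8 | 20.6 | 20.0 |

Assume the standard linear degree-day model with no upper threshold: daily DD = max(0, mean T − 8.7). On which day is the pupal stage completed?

day 3

Daily DD above 8.7 °C: 19.5, 2.1, 5.9, 13.5, 13.5, 19.1, 11.9, 11.3.
Cumulative: 19.5, 21.6, 27.5, 41.0, 54.5, 73.6, 85.5, 96.8.
The total first reaches 26 DD on day 3.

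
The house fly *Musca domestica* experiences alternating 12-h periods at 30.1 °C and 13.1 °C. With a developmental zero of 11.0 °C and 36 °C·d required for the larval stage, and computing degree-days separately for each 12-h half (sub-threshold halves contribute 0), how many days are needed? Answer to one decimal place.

Day half: max(0, 30.1 − 11.0) × 0.5 = 19.1 × 0.5 = 9.55 DD.
Night half: max(0, 13.1 − 11.0) × 0.5 = 2.1 × 0.5 = 1.05 DD.
Per 24 h: 10.60 DD/day.
Duration = 36 / 10.60 = 3.396 ≈ 3.4 days.

3.4 days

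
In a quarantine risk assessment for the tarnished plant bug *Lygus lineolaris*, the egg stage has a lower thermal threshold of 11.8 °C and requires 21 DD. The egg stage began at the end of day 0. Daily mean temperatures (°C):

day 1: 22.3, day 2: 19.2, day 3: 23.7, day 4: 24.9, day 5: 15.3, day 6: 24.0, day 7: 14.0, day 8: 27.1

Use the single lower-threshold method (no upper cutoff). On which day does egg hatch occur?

Daily DD above 11.8 °C: 10.5, 7.4, 11.9, 13.1, 3.5, 12.2, 2.2, 15.3.
Cumulative: 10.5, 17.9, 29.8, 42.9, 46.4, 58.6, 60.8, 76.1.
The total first reaches 21 DD on day 3.

day 3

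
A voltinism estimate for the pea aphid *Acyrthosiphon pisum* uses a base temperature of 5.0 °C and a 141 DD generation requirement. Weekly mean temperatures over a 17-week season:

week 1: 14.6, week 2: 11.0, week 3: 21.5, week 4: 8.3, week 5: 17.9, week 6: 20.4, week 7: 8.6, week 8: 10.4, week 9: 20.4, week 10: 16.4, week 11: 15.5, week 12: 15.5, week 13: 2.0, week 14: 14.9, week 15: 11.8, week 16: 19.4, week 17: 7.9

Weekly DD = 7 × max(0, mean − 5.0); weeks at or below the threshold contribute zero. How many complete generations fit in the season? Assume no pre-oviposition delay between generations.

Weekly DD (7 × max(0, T̄ − 5.0)): 67.2, 42.0, 115.5, 23.1, 90.3, 107.8, 25.2, 37.8, 107.8, 79.8, 73.5, 73.5, 0.0, 69.3, 47.6, 100.8, 20.3.
Season total = 1081.5 DD.
Complete generations = ⌊1081.5 / 141⌋ = 7.

7 generations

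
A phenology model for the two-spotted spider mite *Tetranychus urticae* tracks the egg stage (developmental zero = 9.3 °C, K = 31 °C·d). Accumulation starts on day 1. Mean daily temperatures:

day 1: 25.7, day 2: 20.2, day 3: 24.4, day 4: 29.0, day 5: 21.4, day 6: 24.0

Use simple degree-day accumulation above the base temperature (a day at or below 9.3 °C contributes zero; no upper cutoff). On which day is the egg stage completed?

day 3

Daily DD above 9.3 °C: 16.4, 10.9, 15.1, 19.7, 12.1, 14.7.
Cumulative: 16.4, 27.3, 42.4, 62.1, 74.2, 88.9.
The total first reaches 31 DD on day 3.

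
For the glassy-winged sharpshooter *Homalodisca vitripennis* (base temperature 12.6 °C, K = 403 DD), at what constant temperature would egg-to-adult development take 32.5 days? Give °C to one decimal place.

Required daily accumulation = 403 / 32.5 = 12.400 DD/day.
T = T_base + 12.400 = 12.6 + 12.400 = 25.000 ≈ 25.0 °C.

25.0 °C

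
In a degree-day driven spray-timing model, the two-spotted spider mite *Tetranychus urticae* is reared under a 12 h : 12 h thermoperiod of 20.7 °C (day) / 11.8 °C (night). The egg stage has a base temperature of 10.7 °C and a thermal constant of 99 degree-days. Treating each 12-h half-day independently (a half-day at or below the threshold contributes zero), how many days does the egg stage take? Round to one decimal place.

Day half: max(0, 20.7 − 10.7) × 0.5 = 10.0 × 0.5 = 5.00 DD.
Night half: max(0, 11.8 − 10.7) × 0.5 = 1.1 × 0.5 = 0.55 DD.
Per 24 h: 5.55 DD/day.
Duration = 99 / 5.55 = 17.838 ≈ 17.8 days.

17.8 days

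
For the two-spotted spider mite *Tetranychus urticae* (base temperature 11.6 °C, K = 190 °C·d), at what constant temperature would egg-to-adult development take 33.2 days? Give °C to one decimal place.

17.3 °C

Required daily accumulation = 190 / 33.2 = 5.723 DD/day.
T = T_base + 5.723 = 11.6 + 5.723 = 17.323 ≈ 17.3 °C.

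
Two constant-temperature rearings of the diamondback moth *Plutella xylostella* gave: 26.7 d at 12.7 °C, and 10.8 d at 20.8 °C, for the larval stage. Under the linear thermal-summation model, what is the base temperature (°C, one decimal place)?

7.2 °C

Linear rate model ⇒ the product D·(T − T_b) is constant across temperatures.
26.7·(12.7 − T_b) = 10.8·(20.8 − T_b)
T_b = (26.7·12.7 − 10.8·20.8) / (26.7 − 10.8) = 114.45 / 15.9 = 7.198 °C ≈ 7.2 °C.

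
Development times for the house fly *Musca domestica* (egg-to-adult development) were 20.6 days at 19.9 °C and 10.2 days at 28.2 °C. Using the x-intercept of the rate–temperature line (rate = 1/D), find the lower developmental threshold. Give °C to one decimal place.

11.8 °C

Under the model K = D·(T − T_b), so D₁·(T₁ − T_b) = D₂·(T₂ − T_b).
20.6·(19.9 − T_b) = 10.2·(28.2 − T_b)
T_b = (20.6·19.9 − 10.2·28.2) / (20.6 − 10.2) = 122.30 / 10.4 = 11.760 °C ≈ 11.8 °C.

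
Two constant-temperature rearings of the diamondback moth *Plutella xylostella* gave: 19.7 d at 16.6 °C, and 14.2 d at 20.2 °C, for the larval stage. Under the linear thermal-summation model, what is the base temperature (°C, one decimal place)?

Under the model K = D·(T − T_b), so D₁·(T₁ − T_b) = D₂·(T₂ − T_b).
19.7·(16.6 − T_b) = 14.2·(20.2 − T_b)
T_b = (19.7·16.6 − 14.2·20.2) / (19.7 − 14.2) = 40.18 / 5.5 = 7.305 °C ≈ 7.3 °C.

7.3 °C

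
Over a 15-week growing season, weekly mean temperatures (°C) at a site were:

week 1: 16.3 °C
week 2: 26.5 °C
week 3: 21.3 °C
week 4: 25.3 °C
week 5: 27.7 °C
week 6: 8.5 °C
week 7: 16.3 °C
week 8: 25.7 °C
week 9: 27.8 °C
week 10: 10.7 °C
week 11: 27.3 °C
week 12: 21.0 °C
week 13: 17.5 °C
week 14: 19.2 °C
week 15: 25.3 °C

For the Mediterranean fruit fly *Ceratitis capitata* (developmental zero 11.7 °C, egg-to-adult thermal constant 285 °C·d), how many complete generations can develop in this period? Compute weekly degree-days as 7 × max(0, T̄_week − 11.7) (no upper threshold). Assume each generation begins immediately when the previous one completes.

Weekly DD (7 × max(0, T̄ − 11.7)): 32.2, 103.6, 67.2, 95.2, 112.0, 0.0, 32.2, 98.0, 112.7, 0.0, 109.2, 65.1, 40.6, 52.5, 95.2.
Season total = 1015.7 DD.
Complete generations = ⌊1015.7 / 285⌋ = 3.

3 generations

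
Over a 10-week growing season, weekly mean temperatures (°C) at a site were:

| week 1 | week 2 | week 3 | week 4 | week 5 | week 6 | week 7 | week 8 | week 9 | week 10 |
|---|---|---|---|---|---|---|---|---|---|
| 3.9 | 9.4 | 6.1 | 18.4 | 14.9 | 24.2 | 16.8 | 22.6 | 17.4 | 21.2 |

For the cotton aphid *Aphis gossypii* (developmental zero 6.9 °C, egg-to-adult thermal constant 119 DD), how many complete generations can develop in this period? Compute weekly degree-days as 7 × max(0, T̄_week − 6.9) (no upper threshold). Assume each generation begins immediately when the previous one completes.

Weekly DD (7 × max(0, T̄ − 6.9)): 0.0, 17.5, 0.0, 80.5, 56.0, 121.1, 69.3, 109.9, 73.5, 100.1.
Season total = 627.9 DD.
Complete generations = ⌊627.9 / 119⌋ = 5.

5 generations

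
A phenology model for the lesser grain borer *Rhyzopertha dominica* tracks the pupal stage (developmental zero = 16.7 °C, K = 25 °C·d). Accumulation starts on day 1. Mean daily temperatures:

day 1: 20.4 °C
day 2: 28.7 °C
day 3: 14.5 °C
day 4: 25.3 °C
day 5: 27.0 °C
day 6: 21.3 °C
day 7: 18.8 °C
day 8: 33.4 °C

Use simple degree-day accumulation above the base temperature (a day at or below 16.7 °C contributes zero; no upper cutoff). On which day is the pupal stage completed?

day 5

Daily DD above 16.7 °C: 3.7, 12.0, 0.0, 8.6, 10.3, 4.6, 2.1, 16.7.
Cumulative: 3.7, 15.7, 15.7, 24.3, 34.6, 39.2, 41.3, 58.0.
The total first reaches 25 DD on day 5.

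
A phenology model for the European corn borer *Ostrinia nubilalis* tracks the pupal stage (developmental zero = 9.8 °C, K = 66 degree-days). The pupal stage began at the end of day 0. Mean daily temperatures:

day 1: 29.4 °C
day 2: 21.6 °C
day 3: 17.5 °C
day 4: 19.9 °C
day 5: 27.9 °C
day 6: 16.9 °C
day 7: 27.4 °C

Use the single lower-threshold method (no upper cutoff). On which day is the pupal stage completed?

day 5

Daily DD above 9.8 °C: 19.6, 11.8, 7.7, 10.1, 18.1, 7.1, 17.6.
Cumulative: 19.6, 31.4, 39.1, 49.2, 67.3, 74.4, 92.0.
The total first reaches 66 DD on day 5.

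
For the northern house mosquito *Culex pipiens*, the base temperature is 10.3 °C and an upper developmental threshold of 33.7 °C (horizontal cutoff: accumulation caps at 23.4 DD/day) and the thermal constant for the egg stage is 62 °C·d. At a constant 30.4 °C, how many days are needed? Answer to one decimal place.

Daily accumulation = 30.4 − 10.3 = 20.1 DD/day.
Duration = 62 / 20.1 = 3.085 ≈ 3.1 days.

3.1 days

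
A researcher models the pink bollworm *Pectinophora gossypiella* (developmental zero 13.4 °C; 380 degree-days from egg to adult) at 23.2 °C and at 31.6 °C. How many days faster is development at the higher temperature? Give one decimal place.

17.9 days

At 23.2 °C: 380 / (23.2 − 13.4) = 380 / 9.8 = 38.776 d.
At 31.6 °C: 380 / (31.6 − 13.4) = 380 / 18.2 = 20.879 d.
Difference = |38.776 − 20.879| = 17.896 ≈ 17.9 days.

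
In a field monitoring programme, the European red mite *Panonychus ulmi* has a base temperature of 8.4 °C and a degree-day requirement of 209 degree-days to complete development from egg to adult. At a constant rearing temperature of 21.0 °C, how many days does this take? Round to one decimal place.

16.6 days

Daily accumulation = 21.0 − 8.4 = 12.6 DD/day.
Duration = 209 / 12.6 = 16.587 ≈ 16.6 days.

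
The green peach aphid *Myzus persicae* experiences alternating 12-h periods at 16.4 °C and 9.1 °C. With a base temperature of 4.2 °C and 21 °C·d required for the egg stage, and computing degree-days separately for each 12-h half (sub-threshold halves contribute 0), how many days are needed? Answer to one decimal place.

2.5 days

Day half: max(0, 16.4 − 4.2) × 0.5 = 12.2 × 0.5 = 6.10 DD.
Night half: max(0, 9.1 − 4.2) × 0.5 = 4.9 × 0.5 = 2.45 DD.
Per 24 h: 8.55 DD/day.
Duration = 21 / 8.55 = 2.456 ≈ 2.5 days.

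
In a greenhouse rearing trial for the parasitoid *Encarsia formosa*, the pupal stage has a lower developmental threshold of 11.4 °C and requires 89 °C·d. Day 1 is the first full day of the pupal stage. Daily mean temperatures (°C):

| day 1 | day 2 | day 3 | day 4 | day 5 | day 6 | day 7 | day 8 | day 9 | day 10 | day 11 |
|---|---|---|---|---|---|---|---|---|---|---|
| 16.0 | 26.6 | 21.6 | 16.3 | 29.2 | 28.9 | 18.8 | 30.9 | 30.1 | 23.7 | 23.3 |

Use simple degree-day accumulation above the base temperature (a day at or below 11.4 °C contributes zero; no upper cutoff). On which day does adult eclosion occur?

day 8

Daily DD above 11.4 °C: 4.6, 15.2, 10.2, 4.9, 17.8, 17.5, 7.4, 19.5, 18.7, 12.3, 11.9.
Cumulative: 4.6, 19.8, 30.0, 34.9, 52.7, 70.2, 77.6, 97.1, 115.8, 128.1, 140.0.
The total first reaches 89 DD on day 8.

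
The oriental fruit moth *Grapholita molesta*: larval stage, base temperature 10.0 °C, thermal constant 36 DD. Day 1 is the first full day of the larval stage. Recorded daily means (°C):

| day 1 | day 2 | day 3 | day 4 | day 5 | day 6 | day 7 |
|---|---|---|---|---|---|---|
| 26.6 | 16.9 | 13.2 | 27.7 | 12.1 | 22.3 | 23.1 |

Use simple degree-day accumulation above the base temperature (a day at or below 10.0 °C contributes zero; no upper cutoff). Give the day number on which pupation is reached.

day 4

Daily DD above 10.0 °C: 16.6, 6.9, 3.2, 17.7, 2.1, 12.3, 13.1.
Cumulative: 16.6, 23.5, 26.7, 44.4, 46.5, 58.8, 71.9.
The total first reaches 36 DD on day 4.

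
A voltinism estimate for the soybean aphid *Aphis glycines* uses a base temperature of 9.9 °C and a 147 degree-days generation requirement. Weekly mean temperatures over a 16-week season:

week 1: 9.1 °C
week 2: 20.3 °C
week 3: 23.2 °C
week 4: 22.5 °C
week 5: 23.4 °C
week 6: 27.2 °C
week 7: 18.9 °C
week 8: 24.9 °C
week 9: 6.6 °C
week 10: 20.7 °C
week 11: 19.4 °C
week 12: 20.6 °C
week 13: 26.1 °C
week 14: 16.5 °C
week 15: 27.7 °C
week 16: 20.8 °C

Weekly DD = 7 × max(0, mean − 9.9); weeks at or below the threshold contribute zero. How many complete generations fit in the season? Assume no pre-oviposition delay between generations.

8 generations

Weekly DD (7 × max(0, T̄ − 9.9)): 0.0, 72.8, 93.1, 88.2, 94.5, 121.1, 63.0, 105.0, 0.0, 75.6, 66.5, 74.9, 113.4, 46.2, 124.6, 76.3.
Season total = 1215.2 DD.
Complete generations = ⌊1215.2 / 147⌋ = 8.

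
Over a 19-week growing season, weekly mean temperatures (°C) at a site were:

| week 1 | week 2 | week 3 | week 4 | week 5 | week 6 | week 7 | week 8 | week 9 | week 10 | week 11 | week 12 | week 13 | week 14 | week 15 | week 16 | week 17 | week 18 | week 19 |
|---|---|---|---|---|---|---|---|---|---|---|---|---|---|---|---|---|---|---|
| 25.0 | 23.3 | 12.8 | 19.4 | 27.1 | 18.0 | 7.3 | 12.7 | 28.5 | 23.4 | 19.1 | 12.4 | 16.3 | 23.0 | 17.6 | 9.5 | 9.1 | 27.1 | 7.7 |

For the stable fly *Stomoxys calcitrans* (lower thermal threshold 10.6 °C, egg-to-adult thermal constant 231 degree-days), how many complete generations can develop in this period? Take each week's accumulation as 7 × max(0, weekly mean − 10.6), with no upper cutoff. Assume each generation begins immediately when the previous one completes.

Weekly DD (7 × max(0, T̄ − 10.6)): 100.8, 88.9, 15.4, 61.6, 115.5, 51.8, 0.0, 14.7, 125.3, 89.6, 59.5, 12.6, 39.9, 86.8, 49.0, 0.0, 0.0, 115.5, 0.0.
Season total = 1026.9 DD.
Complete generations = ⌊1026.9 / 231⌋ = 4.

4 generations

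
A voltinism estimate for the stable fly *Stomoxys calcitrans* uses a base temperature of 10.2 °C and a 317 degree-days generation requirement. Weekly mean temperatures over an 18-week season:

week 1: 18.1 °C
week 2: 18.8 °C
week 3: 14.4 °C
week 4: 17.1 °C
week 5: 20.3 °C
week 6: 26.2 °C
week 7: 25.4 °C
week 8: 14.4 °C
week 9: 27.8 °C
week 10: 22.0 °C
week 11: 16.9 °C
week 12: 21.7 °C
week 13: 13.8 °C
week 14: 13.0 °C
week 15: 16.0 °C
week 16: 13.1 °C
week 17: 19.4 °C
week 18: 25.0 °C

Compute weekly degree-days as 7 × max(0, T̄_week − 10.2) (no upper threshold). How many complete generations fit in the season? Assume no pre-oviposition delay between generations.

Weekly DD (7 × max(0, T̄ − 10.2)): 55.3, 60.2, 29.4, 48.3, 70.7, 112.0, 106.4, 29.4, 123.2, 82.6, 46.9, 80.5, 25.2, 19.6, 40.6, 20.3, 64.4, 103.6.
Season total = 1118.6 DD.
Complete generations = ⌊1118.6 / 317⌋ = 3.

3 generations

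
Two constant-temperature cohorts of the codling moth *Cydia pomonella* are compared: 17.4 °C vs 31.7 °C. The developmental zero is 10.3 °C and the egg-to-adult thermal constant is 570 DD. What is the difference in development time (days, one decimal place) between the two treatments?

At 17.4 °C: 570 / (17.4 − 10.3) = 570 / 7.1 = 80.282 d.
At 31.7 °C: 570 / (31.7 − 10.3) = 570 / 21.4 = 26.636 d.
Difference = |80.282 − 26.636| = 53.646 ≈ 53.6 days.

53.6 days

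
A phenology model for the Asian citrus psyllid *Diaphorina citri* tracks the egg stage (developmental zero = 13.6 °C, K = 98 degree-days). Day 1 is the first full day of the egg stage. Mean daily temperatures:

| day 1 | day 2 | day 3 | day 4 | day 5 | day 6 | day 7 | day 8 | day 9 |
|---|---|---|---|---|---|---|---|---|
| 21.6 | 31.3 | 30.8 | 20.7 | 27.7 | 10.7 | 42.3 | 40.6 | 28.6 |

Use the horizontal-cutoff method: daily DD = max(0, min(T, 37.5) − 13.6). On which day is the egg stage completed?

Daily DD above 13.6 °C (capped at 23.9): 8.0, 17.7, 17.2, 7.1, 14.1, 0.0, 23.9, 23.9, 15.0.
Cumulative: 8.0, 25.7, 42.9, 50.0, 64.1, 64.1, 88.0, 111.9, 126.9.
The total first reaches 98 DD on day 8.

day 8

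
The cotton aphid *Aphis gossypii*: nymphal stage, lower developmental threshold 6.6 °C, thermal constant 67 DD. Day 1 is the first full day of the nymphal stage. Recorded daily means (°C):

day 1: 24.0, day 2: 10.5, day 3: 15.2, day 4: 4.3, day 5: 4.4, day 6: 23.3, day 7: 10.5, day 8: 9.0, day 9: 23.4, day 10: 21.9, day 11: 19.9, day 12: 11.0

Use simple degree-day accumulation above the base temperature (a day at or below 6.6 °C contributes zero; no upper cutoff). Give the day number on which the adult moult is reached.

Daily DD above 6.6 °C: 17.4, 3.9, 8.6, 0.0, 0.0, 16.7, 3.9, 2.4, 16.8, 15.3, 13.3, 4.4.
Cumulative: 17.4, 21.3, 29.9, 29.9, 29.9, 46.6, 50.5, 52.9, 69.7, 85.0, 98.3, 102.7.
The total first reaches 67 DD on day 9.

day 9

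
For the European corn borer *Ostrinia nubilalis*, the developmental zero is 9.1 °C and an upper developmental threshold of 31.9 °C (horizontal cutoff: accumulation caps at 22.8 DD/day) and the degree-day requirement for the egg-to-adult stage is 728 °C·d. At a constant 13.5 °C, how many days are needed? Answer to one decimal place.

165.5 days

Daily accumulation = 13.5 − 9.1 = 4.4 DD/day.
Duration = 728 / 4.4 = 165.455 ≈ 165.5 days.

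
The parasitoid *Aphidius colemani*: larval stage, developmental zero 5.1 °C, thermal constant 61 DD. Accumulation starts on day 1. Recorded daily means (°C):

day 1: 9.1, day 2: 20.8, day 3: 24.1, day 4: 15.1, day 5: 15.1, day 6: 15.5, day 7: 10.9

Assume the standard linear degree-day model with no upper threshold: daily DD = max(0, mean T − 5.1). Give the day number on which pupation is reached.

Daily DD above 5.1 °C: 4.0, 15.7, 19.0, 10.0, 10.0, 10.4, 5.8.
Cumulative: 4.0, 19.7, 38.7, 48.7, 58.7, 69.1, 74.9.
The total first reaches 61 DD on day 6.

day 6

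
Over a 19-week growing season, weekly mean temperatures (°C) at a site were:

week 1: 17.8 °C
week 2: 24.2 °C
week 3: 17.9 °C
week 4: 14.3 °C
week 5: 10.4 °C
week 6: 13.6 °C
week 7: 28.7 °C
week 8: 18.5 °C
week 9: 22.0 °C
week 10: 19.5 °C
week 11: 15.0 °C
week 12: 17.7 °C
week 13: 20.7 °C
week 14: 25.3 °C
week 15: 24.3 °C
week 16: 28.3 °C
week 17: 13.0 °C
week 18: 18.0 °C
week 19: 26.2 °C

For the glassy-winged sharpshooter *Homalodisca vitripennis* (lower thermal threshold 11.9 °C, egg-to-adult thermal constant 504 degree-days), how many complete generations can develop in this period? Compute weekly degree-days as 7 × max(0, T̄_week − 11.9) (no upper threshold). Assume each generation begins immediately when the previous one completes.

2 generations

Weekly DD (7 × max(0, T̄ − 11.9)): 41.3, 86.1, 42.0, 16.8, 0.0, 11.9, 117.6, 46.2, 70.7, 53.2, 21.7, 40.6, 61.6, 93.8, 86.8, 114.8, 7.7, 42.7, 100.1.
Season total = 1055.6 DD.
Complete generations = ⌊1055.6 / 504⌋ = 2.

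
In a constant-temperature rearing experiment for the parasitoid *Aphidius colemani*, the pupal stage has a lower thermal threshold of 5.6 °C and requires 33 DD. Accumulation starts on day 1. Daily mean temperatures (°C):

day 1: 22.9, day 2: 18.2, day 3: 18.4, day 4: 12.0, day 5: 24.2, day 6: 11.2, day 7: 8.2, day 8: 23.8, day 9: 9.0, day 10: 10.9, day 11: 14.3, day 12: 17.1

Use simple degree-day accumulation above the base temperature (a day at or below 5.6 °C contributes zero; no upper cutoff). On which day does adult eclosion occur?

Daily DD above 5.6 °C: 17.3, 12.6, 12.8, 6.4, 18.6, 5.6, 2.6, 18.2, 3.4, 5.3, 8.7, 11.5.
Cumulative: 17.3, 29.9, 42.7, 49.1, 67.7, 73.3, 75.9, 94.1, 97.5, 102.8, 111.5, 123.0.
The total first reaches 33 DD on day 3.

day 3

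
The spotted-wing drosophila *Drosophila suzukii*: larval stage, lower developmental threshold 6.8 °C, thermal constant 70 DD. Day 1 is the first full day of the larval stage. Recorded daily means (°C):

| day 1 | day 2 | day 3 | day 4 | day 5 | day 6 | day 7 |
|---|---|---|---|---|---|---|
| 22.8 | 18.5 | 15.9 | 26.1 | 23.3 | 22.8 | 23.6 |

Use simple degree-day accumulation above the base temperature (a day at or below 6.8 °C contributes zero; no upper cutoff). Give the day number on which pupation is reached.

Daily DD above 6.8 °C: 16.0, 11.7, 9.1, 19.3, 16.5, 16.0, 16.8.
Cumulative: 16.0, 27.7, 36.8, 56.1, 72.6, 88.6, 105.4.
The total first reaches 70 DD on day 5.

day 5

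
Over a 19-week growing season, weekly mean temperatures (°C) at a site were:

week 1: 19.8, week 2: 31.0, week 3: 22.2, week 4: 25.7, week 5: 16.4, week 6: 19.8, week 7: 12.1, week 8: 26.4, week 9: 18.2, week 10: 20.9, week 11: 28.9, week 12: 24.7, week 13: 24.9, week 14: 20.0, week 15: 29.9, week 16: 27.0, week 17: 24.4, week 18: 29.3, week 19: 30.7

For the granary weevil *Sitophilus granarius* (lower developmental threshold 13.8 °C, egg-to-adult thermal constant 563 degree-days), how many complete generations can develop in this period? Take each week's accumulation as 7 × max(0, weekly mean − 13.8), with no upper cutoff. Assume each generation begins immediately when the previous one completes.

Weekly DD (7 × max(0, T̄ − 13.8)): 42.0, 120.4, 58.8, 83.3, 18.2, 42.0, 0.0, 88.2, 30.8, 49.7, 105.7, 76.3, 77.7, 43.4, 112.7, 92.4, 74.2, 108.5, 118.3.
Season total = 1342.6 DD.
Complete generations = ⌊1342.6 / 563⌋ = 2.

2 generations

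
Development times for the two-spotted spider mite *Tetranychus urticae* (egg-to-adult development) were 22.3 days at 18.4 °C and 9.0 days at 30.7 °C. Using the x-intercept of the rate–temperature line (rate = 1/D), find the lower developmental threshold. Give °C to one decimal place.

10.1 °C

Equal thermal constants: D₁(T₁ − T_b) = D₂(T₂ − T_b).
22.3·(18.4 − T_b) = 9.0·(30.7 − T_b)
T_b = (22.3·18.4 − 9.0·30.7) / (22.3 − 9.0) = 134.02 / 13.3 = 10.077 °C ≈ 10.1 °C.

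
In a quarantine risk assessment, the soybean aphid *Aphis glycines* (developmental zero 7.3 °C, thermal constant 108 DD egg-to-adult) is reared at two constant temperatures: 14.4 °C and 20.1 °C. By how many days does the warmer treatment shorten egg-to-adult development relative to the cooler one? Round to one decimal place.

At 14.4 °C: 108 / (14.4 − 7.3) = 108 / 7.1 = 15.211 d.
At 20.1 °C: 108 / (20.1 − 7.3) = 108 / 12.8 = 8.438 d.
Difference = |15.211 − 8.438| = 6.774 ≈ 6.8 days.

6.8 days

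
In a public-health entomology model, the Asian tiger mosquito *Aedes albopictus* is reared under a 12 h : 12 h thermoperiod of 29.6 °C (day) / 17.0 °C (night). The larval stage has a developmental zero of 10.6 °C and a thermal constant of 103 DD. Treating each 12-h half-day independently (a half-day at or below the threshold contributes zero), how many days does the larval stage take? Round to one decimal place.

8.1 days

Day half: max(0, 29.6 − 10.6) × 0.5 = 19.0 × 0.5 = 9.50 DD.
Night half: max(0, 17.0 − 10.6) × 0.5 = 6.4 × 0.5 = 3.20 DD.
Per 24 h: 12.70 DD/day.
Duration = 103 / 12.70 = 8.110 ≈ 8.1 days.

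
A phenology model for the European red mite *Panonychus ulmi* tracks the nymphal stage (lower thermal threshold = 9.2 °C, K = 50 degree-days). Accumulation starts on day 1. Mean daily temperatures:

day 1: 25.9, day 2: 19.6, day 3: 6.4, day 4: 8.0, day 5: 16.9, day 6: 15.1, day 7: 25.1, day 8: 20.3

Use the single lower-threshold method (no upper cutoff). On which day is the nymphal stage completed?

Daily DD above 9.2 °C: 16.7, 10.4, 0.0, 0.0, 7.7, 5.9, 15.9, 11.1.
Cumulative: 16.7, 27.1, 27.1, 27.1, 34.8, 40.7, 56.6, 67.7.
The total first reaches 50 DD on day 7.

day 7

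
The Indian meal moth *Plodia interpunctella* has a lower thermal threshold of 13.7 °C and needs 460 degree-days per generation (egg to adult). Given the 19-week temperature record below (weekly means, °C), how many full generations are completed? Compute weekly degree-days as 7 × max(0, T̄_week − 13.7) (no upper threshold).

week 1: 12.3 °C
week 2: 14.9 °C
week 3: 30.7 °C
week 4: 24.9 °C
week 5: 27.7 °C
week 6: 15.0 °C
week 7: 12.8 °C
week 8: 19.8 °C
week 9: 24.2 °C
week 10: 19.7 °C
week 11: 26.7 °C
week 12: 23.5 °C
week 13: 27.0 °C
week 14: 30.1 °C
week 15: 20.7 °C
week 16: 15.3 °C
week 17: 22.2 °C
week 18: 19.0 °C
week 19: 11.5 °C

Weekly DD (7 × max(0, T̄ − 13.7)): 0.0, 8.4, 119.0, 78.4, 98.0, 9.1, 0.0, 42.7, 73.5, 42.0, 91.0, 68.6, 93.1, 114.8, 49.0, 11.2, 59.5, 37.1, 0.0.
Season total = 995.4 DD.
Complete generations = ⌊995.4 / 460⌋ = 2.

2 generations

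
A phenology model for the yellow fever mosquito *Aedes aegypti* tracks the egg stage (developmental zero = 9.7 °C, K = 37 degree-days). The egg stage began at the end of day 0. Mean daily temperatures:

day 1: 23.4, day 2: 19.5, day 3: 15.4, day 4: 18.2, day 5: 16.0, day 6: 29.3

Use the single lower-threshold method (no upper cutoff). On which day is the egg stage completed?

Daily DD above 9.7 °C: 13.7, 9.8, 5.7, 8.5, 6.3, 19.6.
Cumulative: 13.7, 23.5, 29.2, 37.7, 44.0, 63.6.
The total first reaches 37 DD on day 4.

day 4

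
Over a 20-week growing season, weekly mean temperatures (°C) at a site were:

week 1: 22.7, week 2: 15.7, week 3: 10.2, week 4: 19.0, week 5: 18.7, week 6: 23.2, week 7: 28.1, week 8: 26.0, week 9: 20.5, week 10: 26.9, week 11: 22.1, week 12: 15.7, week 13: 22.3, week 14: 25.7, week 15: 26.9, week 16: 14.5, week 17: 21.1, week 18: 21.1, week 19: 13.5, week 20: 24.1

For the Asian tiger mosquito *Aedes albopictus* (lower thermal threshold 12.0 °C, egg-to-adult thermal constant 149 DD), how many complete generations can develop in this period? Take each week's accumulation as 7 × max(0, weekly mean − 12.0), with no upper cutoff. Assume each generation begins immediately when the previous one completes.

8 generations

Weekly DD (7 × max(0, T̄ − 12.0)): 74.9, 25.9, 0.0, 49.0, 46.9, 78.4, 112.7, 98.0, 59.5, 104.3, 70.7, 25.9, 72.1, 95.9, 104.3, 17.5, 63.7, 63.7, 10.5, 84.7.
Season total = 1258.6 DD.
Complete generations = ⌊1258.6 / 149⌋ = 8.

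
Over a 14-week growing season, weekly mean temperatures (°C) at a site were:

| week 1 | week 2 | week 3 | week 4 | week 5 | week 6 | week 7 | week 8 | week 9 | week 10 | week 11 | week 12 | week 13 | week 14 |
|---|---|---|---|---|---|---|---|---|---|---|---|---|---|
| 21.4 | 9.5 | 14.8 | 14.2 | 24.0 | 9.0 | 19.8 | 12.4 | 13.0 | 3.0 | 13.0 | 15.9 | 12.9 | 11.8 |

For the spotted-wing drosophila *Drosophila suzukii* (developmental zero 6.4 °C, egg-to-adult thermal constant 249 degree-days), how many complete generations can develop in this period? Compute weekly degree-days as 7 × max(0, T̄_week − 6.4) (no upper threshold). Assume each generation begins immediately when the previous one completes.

Weekly DD (7 × max(0, T̄ − 6.4)): 105.0, 21.7, 58.8, 54.6, 123.2, 18.2, 93.8, 42.0, 46.2, 0.0, 46.2, 66.5, 45.5, 37.8.
Season total = 759.5 DD.
Complete generations = ⌊759.5 / 249⌋ = 3.

3 generations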